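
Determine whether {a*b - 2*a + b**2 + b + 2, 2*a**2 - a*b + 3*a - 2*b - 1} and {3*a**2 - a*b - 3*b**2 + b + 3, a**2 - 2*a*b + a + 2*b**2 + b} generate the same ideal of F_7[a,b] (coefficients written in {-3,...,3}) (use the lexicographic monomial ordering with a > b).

Yes, the ideals are equal.

Equality of ideals is decidable: compute both reduced Gröbner bases (unique for the ordering) and check whether they agree.
Buchberger on the first generating set:
f_1 = a*b - 2*a + b**2 + b + 2, LT = a*b.
f_2 = 2*a**2 - a*b + 3*a - 2*b - 1, LT = a**2.

S(f_1,f_2): lcm = a**2*b. S = -2*a**2 - 2*a*b**2 + 3*a*b + 2*a + b**2 - 3*b.
  leading term a**2: subtract (-1)·f_2 from -2*a**2 - 2*a*b**2 + 3*a*b + 2*a + b**2 - 3*b → -2*a*b**2 + 2*a*b - 2*a + b**2 + 2*b - 1
  leading term a*b**2: subtract (-2*b)·f_1 from -2*a*b**2 + 2*a*b - 2*a + b**2 + 2*b - 1 → -2*a*b - 2*a + 2*b**3 + 3*b**2 - b - 1
  leading term a*b: subtract (-2)·f_1 from -2*a*b - 2*a + 2*b**3 + 3*b**2 - b - 1 → a + 2*b**3 - 2*b**2 + b + 3
  leading term a: no divisor's leading term divides it; move a to the remainder.
  leading term b**3: no divisor's leading term divides it; move 2*b**3 to the remainder.
  leading term b**2: no divisor's leading term divides it; move -2*b**2 to the remainder.
  leading term b: no divisor's leading term divides it; move b to the remainder.
  leading term 1: no divisor's leading term divides it; move 3 to the remainder.
  remainder a + 2*b**3 - 2*b**2 + b + 3 ≠ 0; add g_3 = a + 2*b**3 - 2*b**2 + b + 3 to the basis.

S(f_1,g_3): lcm = a*b. S = -2*a - 2*b**4 + 2*b**3 - 2*b + 2.
  leading term a: subtract (-2)·g_3 from -2*a - 2*b**4 + 2*b**3 - 2*b + 2 → -2*b**4 - b**3 + 3*b**2 + 1
  leading term b**4: no divisor's leading term divides it; move -2*b**4 to the remainder.
  leading term b**3: no divisor's leading term divides it; move -b**3 to the remainder.
  leading term b**2: no divisor's leading term divides it; move 3*b**2 to the remainder.
  leading term 1: no divisor's leading term divides it; move 1 to the remainder.
  remainder -2*b**4 - b**3 + 3*b**2 + 1 ≠ 0; add g_4 = -2*b**4 - b**3 + 3*b**2 + 1 to the basis.

The other S-polynomials (S(f_2,g_3), S(f_1,g_4), S(f_2,g_4), S(g_3,g_4)) all reduce to 0 modulo the current basis, so we have a Gröbner basis.
Inter-reduce: drop elements whose leading term is divisible by another's, tail-reduce, and make monic.
Reduced Gröbner basis: {a + 2*b**3 - 2*b**2 + b + 3, b**4 - 3*b**3 + 2*b**2 + 3}.

Buchberger on the second generating set:
h_1 = 3*a**2 - a*b - 3*b**2 + b + 3, LT = a**2.
h_2 = a**2 - 2*a*b + a + 2*b**2 + b, LT = a**2.

S(h_1,h_2): lcm = a**2. S = -3*a*b - a - 3*b**2 - 3*b + 1.
  leading term a*b: no divisor's leading term divides it; move -3*a*b to the remainder.
  leading term a: no divisor's leading term divides it; move -a to the remainder.
  leading term b**2: no divisor's leading term divides it; move -3*b**2 to the remainder.
  leading term b: no divisor's leading term divides it; move -3*b to the remainder.
  leading term 1: no divisor's leading term divides it; move 1 to the remainder.
  remainder -3*a*b - a - 3*b**2 - 3*b + 1 ≠ 0; add k_3 = -3*a*b - a - 3*b**2 - 3*b + 1 to the basis.

S(h_1,k_3): lcm = a**2*b. S = 2*a**2 + a*b**2 - a*b - 2*a - b**3 - 2*b**2 + b.
  leading term a**2: subtract (3)·h_1 from 2*a**2 + a*b**2 - a*b - 2*a - b**3 - 2*b**2 + b → a*b**2 + 2*a*b - 2*a - b**3 - 2*b - 2
  leading term a*b**2: subtract (2*b)·k_3 from a*b**2 + 2*a*b - 2*a - b**3 - 2*b - 2 → -3*a*b - 2*a - 2*b**3 - b**2 + 3*b - 2
  leading term a*b: subtract (1)·k_3 from -3*a*b - 2*a - 2*b**3 - b**2 + 3*b - 2 → -a - 2*b**3 + 2*b**2 - b - 3
  leading term a: no divisor's leading term divides it; move -a to the remainder.
  leading term b**3: no divisor's leading term divides it; move -2*b**3 to the remainder.
  leading term b**2: no divisor's leading term divides it; move 2*b**2 to the remainder.
  leading term b: no divisor's leading term divides it; move -b to the remainder.
  leading term 1: no divisor's leading term divides it; move -3 to the remainder.
  remainder -a - 2*b**3 + 2*b**2 - b - 3 ≠ 0; add k_4 = -a - 2*b**3 + 2*b**2 - b - 3 to the basis.

S(h_1,k_4): lcm = a**2. S = -2*a*b**3 + 2*a*b**2 + a*b - 3*a - b**2 - 2*b + 1.
  leading term a*b**3: subtract (3*b**2)·k_3 from -2*a*b**3 + 2*a*b**2 + a*b - 3*a - b**2 - 2*b + 1 → -2*a*b**2 + a*b - 3*a + 2*b**4 + 2*b**3 + 3*b**2 - 2*b + 1
  leading term a*b**2: subtract (3*b)·k_3 from -2*a*b**2 + a*b - 3*a + 2*b**4 + 2*b**3 + 3*b**2 - 2*b + 1 → -3*a*b - 3*a + 2*b**4 - 3*b**3 - 2*b**2 + 2*b + 1
  leading term a*b: subtract (1)·k_3 from -3*a*b - 3*a + 2*b**4 - 3*b**3 - 2*b**2 + 2*b + 1 → -2*a + 2*b**4 - 3*b**3 + b**2 - 2*b
  leading term a: subtract (2)·k_4 from -2*a + 2*b**4 - 3*b**3 + b**2 - 2*b → 2*b**4 + b**3 - 3*b**2 - 1
  leading term b**4: no divisor's leading term divides it; move 2*b**4 to the remainder.
  leading term b**3: no divisor's leading term divides it; move b**3 to the remainder.
  leading term b**2: no divisor's leading term divides it; move -3*b**2 to the remainder.
  leading term 1: no divisor's leading term divides it; move -1 to the remainder.
  remainder 2*b**4 + b**3 - 3*b**2 - 1 ≠ 0; add k_5 = 2*b**4 + b**3 - 3*b**2 - 1 to the basis.

The other S-polynomials (S(h_2,k_3), S(h_2,k_4), S(k_3,k_4), S(h_1,k_5), S(h_2,k_5), S(k_3,k_5), S(k_4,k_5)) all reduce to 0 modulo the current basis, so we have a Gröbner basis.
Inter-reduce: drop elements whose leading term is divisible by another's, tail-reduce, and make monic.
Reduced Gröbner basis: {a + 2*b**3 - 2*b**2 + b + 3, b**4 - 3*b**3 + 2*b**2 + 3}.

These coincide, so the ideals are equal.
The same test decides containment: I ⊆ J iff every generator of I reduces to 0 modulo a Gröbner basis of J.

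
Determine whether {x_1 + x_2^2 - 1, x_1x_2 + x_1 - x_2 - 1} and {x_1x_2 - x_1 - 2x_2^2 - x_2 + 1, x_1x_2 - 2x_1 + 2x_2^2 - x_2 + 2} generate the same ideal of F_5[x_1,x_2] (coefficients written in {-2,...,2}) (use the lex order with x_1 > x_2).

Yes, the ideals are equal.

Since reduced Gröbner bases are canonical representatives of ideals under a given ordering, it suffices to compute and compare them.
Buchberger on the first generating set:
f_1 = x_1 + x_2^2 - 1, LT = x_1.
f_2 = x_1x_2 + x_1 - x_2 - 1, LT = x_1x_2.

S(f_1,f_2): lcm = x_1x_2. S = -x_1 + x_2^3 + 1.
  leading term x_1: subtract (-1)·f_1 from -x_1 + x_2^3 + 1 → x_2^3 + x_2^2
  leading term x_2^3: no divisor's leading term divides it; move x_2^3 to the remainder.
  leading term x_2^2: no divisor's leading term divides it; move x_2^2 to the remainder.
  remainder x_2^3 + x_2^2 ≠ 0; add g_3 = x_2^3 + x_2^2 to the basis.

The other S-polynomials (S(f_1,g_3), S(f_2,g_3)) all reduce to 0 modulo the current basis, so we have a Gröbner basis.
Inter-reduce: drop elements whose leading term is divisible by another's, tail-reduce, and make monic.
Reduced Gröbner basis: {x_1 + x_2^2 - 1, x_2^3 + x_2^2}.

Buchberger on the second generating set:
h_1 = x_1x_2 - x_1 - 2x_2^2 - x_2 + 1, LT = x_1x_2.
h_2 = x_1x_2 - 2x_1 + 2x_2^2 - x_2 + 2, LT = x_1x_2.

S(h_1,h_2): lcm = x_1x_2. S = x_1 + x_2^2 - 1.
  leading term x_1: no divisor's leading term divides it; move x_1 to the remainder.
  leading term x_2^2: no divisor's leading term divides it; move x_2^2 to the remainder.
  leading term 1: no divisor's leading term divides it; move -1 to the remainder.
  remainder x_1 + x_2^2 - 1 ≠ 0; add k_3 = x_1 + x_2^2 - 1 to the basis.

S(h_1,k_3): lcm = x_1x_2. S = -x_1 - x_2^3 - 2x_2^2 + 1.
  leading term x_1: subtract (-1)·k_3 from -x_1 - x_2^3 - 2x_2^2 + 1 → -x_2^3 - x_2^2
  leading term x_2^3: no divisor's leading term divides it; move -x_2^3 to the remainder.
  leading term x_2^2: no divisor's leading term divides it; move -x_2^2 to the remainder.
  remainder -x_2^3 - x_2^2 ≠ 0; add k_4 = -x_2^3 - x_2^2 to the basis.

The other S-polynomials (S(h_2,k_3), S(h_1,k_4), S(h_2,k_4), S(k_3,k_4)) all reduce to 0 modulo the current basis, so we have a Gröbner basis.
Inter-reduce: drop elements whose leading term is divisible by another's, tail-reduce, and make monic.
Reduced Gröbner basis: {x_1 + x_2^2 - 1, x_2^3 + x_2^2}.

The two bases agree; hence the ideals are identical.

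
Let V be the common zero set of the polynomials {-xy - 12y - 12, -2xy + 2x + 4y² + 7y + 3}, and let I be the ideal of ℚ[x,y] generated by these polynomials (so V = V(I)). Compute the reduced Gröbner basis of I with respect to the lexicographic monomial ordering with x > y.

G = {x + 2y² + 31/2y + 27/2, y³ + 31/4y² + ¾y - 6}

The reduced Gröbner basis is the canonical form of the ideal for this ordering.

f_1 = -xy - 12y - 12, LT = xy.
f_2 = -2xy + 2x + 4y² + 7y + 3, LT = xy.

S(f_1,f_2): lcm = xy. S = x + 2y² + 31/2y + 27/2.
  leading term x: no divisor's leading term divides it; move x to the remainder.
  leading term y²: no divisor's leading term divides it; move 2y² to the remainder.
  leading term y: no divisor's leading term divides it; move 31/2y to the remainder.
  leading term 1: no divisor's leading term divides it; move 27/2 to the remainder.
  remainder x + 2y² + 31/2y + 27/2 ≠ 0; add g_3 = x + 2y² + 31/2y + 27/2 to the basis.

S(f_1,g_3): lcm = xy. S = -2y³ - 31/2y² - 3/2y + 12.
  leading term y³: no divisor's leading term divides it; move -2y³ to the remainder.
  leading term y²: no divisor's leading term divides it; move -31/2y² to the remainder.
  leading term y: no divisor's leading term divides it; move -3/2y to the remainder.
  leading term 1: no divisor's leading term divides it; move 12 to the remainder.
  remainder -2y³ - 31/2y² - 3/2y + 12 ≠ 0; add g_4 = -2y³ - 31/2y² - 3/2y + 12 to the basis.

The other S-polynomials (S(f_2,g_3), S(f_1,g_4), S(f_2,g_4), S(g_3,g_4)) all reduce to 0 modulo the current basis, so we have a Gröbner basis.
Inter-reduce: drop elements whose leading term is divisible by another's, tail-reduce, and make monic.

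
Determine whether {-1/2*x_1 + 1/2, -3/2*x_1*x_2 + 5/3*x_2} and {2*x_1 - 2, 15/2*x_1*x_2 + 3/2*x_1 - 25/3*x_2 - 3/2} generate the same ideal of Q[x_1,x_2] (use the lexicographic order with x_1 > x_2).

Yes, the ideals are equal.

Since reduced Gröbner bases are canonical representatives of ideals under a given ordering, it suffices to compute and compare them.
Buchberger on the first generating set:
f_1 = -1/2*x_1 + 1/2, LT = x_1.
f_2 = -3/2*x_1*x_2 + 5/3*x_2, LT = x_1*x_2.

S(f_1,f_2): lcm = x_1*x_2. S = 1/9*x_2.
  leading term x_2: no divisor's leading term divides it; move 1/9*x_2 to the remainder.
  remainder 1/9*x_2 ≠ 0; add g_3 = 1/9*x_2 to the basis.

The other S-polynomials (S(f_1,g_3), S(f_2,g_3)) all reduce to 0 modulo the current basis, so we have a Gröbner basis.
Inter-reduce: drop elements whose leading term is divisible by another's, tail-reduce, and make monic.
Reduced Gröbner basis: {x_1 - 1, x_2}.

Buchberger on the second generating set:
h_1 = 2*x_1 - 2, LT = x_1.
h_2 = 15/2*x_1*x_2 + 3/2*x_1 - 25/3*x_2 - 3/2, LT = x_1*x_2.

S(h_1,h_2): lcm = x_1*x_2. S = -1/5*x_1 + 1/9*x_2 + 1/5.
  leading term x_1: subtract (-1/10)·h_1 from -1/5*x_1 + 1/9*x_2 + 1/5 → 1/9*x_2
  leading term x_2: no divisor's leading term divides it; move 1/9*x_2 to the remainder.
  remainder 1/9*x_2 ≠ 0; add k_3 = 1/9*x_2 to the basis.

The other S-polynomials (S(h_1,k_3), S(h_2,k_3)) all reduce to 0 modulo the current basis, so we have a Gröbner basis.
Inter-reduce: drop elements whose leading term is divisible by another's, tail-reduce, and make monic.
Reduced Gröbner basis: {x_1 - 1, x_2}.

The two bases agree; hence the ideals are identical.
The same test decides containment: I ⊆ J iff every generator of I reduces to 0 modulo a Gröbner basis of J.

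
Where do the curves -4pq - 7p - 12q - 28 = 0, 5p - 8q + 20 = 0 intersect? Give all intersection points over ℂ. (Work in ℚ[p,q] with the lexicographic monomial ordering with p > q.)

{(-29/5, -9/8), (-4, 0)}

Compute a lex Gröbner basis by Buchberger's algorithm.
f_1 = -4pq - 7p - 12q - 28, LT = pq.
f_2 = 5p - 8q + 20, LT = p.

S(f_1,f_2): lcm = pq. S = 7/4p + 8/5q² - q + 7.
  leading term p: subtract (7/20)·f_2 from 7/4p + 8/5q² - q + 7 → 8/5q² + 9/5q
  leading term q²: no divisor's leading term divides it; move 8/5q² to the remainder.
  leading term q: no divisor's leading term divides it; move 9/5q to the remainder.
  remainder 8/5q² + 9/5q ≠ 0; add h_3 = 8/5q² + 9/5q to the basis.

The other S-polynomials (S(f_1,h_3), S(f_2,h_3)) all reduce to 0 modulo the current basis, so we have a Gröbner basis.
Inter-reduce: drop elements whose leading term is divisible by another's, tail-reduce, and make monic.
Reduced Gröbner basis: {p - 8/5q + 4, q² + 9/8q}.

Elimination: the polynomial q² + 9/8q lies in the elimination ideal for q, so q ∈ {-9/8, 0}. For each such q, the remaining basis elements (now univariate) give the rest of the solution.
  q = -9/8: the earlier basis element becomes p + 29/5 = 0, giving p = -29/5 — point (-29/5, -9/8).
  q = 0: the earlier basis element becomes p + 4 = 0, giving p = -4 — point (-4, 0).
A lex Gröbner basis triangularizes the system, enabling back-substitution.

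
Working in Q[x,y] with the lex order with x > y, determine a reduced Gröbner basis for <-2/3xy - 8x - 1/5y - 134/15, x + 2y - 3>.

G = {x + 2y - 3, y^2 + 207/20y - 247/10}

f_1 = -2/3xy - 8x - 1/5y - 134/15, LT = xy.
f_2 = x + 2y - 3, LT = x.

S(f_1,f_2): lcm = xy. S = 12x - 2y^2 + 33/10y + 67/5.
  reduce S modulo (f_1, f_2):
  remainder -2y^2 - 207/10y + 247/5 ≠ 0; add g_3 = -2y^2 - 207/10y + 247/5 to the basis.

The other S-polynomials (S(f_1,g_3), S(f_2,g_3)) all reduce to 0 modulo the current basis, so we have a Gröbner basis.
Inter-reduce: drop elements whose leading term is divisible by another's, tail-reduce, and make monic.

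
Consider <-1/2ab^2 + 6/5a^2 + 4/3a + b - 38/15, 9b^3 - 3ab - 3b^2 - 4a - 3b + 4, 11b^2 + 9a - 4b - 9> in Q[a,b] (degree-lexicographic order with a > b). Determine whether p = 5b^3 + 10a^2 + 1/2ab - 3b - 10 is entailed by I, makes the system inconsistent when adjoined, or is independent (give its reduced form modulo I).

First compute the reduced Gröbner basis of I by Buchberger's algorithm.
f_1 = -1/2ab^2 + 6/5a^2 + 4/3a + b - 38/15, LT = ab^2.
f_2 = 9b^3 - 3ab - 3b^2 - 4a - 3b + 4, LT = b^3.
f_3 = 11b^2 + 9a - 4b - 9, LT = b^2.

S(f_1,f_2): lcm = ab^3. S = -31/15a^2b + 1/3ab^2 + 4/9a^2 - 7/3ab - 2b^2 - 4/9a + 76/15b.
  reduce S modulo (f_1, f_2, f_3):
  remainder -31/15a^2b + 56/45a^2 - 7/3ab + 206/99a + 826/165b - 1646/495 ≠ 0; add h_4 = -31/15a^2b + 56/45a^2 - 7/3ab + 206/99a + 826/165b - 1646/495 to the basis.

S(f_1,f_3): lcm = ab^2. S = -177/55a^2 + 4/11ab - 61/33a - 2b + 76/15.
  reduce S modulo (f_1, f_2, f_3, h_4):
  remainder -177/55a^2 + 4/11ab - 61/33a - 2b + 76/15 ≠ 0; add h_5 = -177/55a^2 + 4/11ab - 61/33a - 2b + 76/15 to the basis.

S(f_2,f_3): lcm = b^3. S = -38/33ab + 1/33b^2 - 4/9a + 16/33b + 4/9.
  reduce S modulo (f_1, f_2, f_3, h_4, h_5):
  remainder -38/33ab - 511/1089a + 60/121b + 511/1089 ≠ 0; add h_6 = -38/33ab - 511/1089a + 60/121b + 511/1089 to the basis.

S(f_1,h_4): lcm = a^2b^2. S = -12/5a^3 + 56/93a^2b - 35/31ab^2 - 8/3a^2 - 1016/1023ab + 826/341b^2 + 76/15a - 1646/1023b.
  reduce S modulo (f_1, f_2, f_3, h_4, h_5, h_6):
  remainder -60332255350/56631584889a + 849441220/18877194963b + 60332255350/56631584889 ≠ 0; add h_7 = -60332255350/56631584889a + 849441220/18877194963b + 60332255350/56631584889 to the basis.

S(f_2,h_4): lcm = a^2b^3. S = -1/3a^3b + 25/93a^2b^2 - 35/31ab^3 - 4/9a^3 - 1/3a^2b + 1030/1023ab^2 + 826/341b^3 + 4/9a^2 - 1646/1023b^2.
  reduce S modulo (f_1, f_2, f_3, h_4, h_5, h_6, h_7):
  remainder 404767293616/1234397944461b ≠ 0; add h_8 = 404767293616/1234397944461b to the basis.

The other S-polynomials (S(f_3,h_4), S(f_1,h_5), S(f_2,h_5), S(f_3,h_5), S(h_4,h_5), S(f_1,h_6), S(f_2,h_6), S(f_3,h_6), S(h_4,h_6), S(h_5,h_6), S(f_1,h_7), S(f_2,h_7), S(f_3,h_7), S(h_4,h_7), S(h_5,h_7), S(h_6,h_7), S(f_1,h_8), S(f_2,h_8), S(f_3,h_8), S(h_4,h_8), S(h_5,h_8), S(h_6,h_8), S(h_7,h_8)) all reduce to 0 modulo the current basis, so we have a Gröbner basis.
Inter-reduce: drop elements whose leading term is divisible by another's, tail-reduce, and make monic.
Reduced Gröbner basis: {a - 1, b}.
Label its elements g_1 = a - 1, g_2 = b.

Reduce p = 5b^3 + 10a^2 + 1/2ab - 3b - 10 modulo G:
  leading term b^3: subtract (5b^2)·g_2 from 5b^3 + 10a^2 + 1/2ab - 3b - 10 → 10a^2 + 1/2ab - 3b - 10
  leading term a^2: subtract (10a)·g_1 from 10a^2 + 1/2ab - 3b - 10 → 1/2ab + 10a - 3b - 10
  leading term ab: subtract (1/2b)·g_1 from 1/2ab + 10a - 3b - 10 → 10a - 5/2b - 10
  leading term a: subtract (10)·g_1 from 10a - 5/2b - 10 → -5/2b
  leading term b: subtract (-5/2)·g_2 from -5/2b → 0
  normal form = 0.
Since the normal form is 0, p ∈ I.

5b^3 + 10a^2 + 1/2ab - 3b - 10 lies in I (it reduces to 0).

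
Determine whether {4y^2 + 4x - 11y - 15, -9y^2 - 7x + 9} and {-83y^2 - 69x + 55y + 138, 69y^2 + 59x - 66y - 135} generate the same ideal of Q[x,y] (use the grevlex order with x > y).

For a fixed monomial order, each ideal has a unique reduced Gröbner basis; comparing bases decides equality.
Buchberger on the first generating set:
f_1 = 4y^2 + 4x - 11y - 15, LT = y^2.
f_2 = -9y^2 - 7x + 9, LT = y^2.

S(f_1,f_2): lcm = y^2. S = 2/9x - 11/4y - 11/4.
  leading term x: no divisor's leading term divides it; move 2/9x to the remainder.
  leading term y: no divisor's leading term divides it; move -11/4y to the remainder.
  leading term 1: no divisor's leading term divides it; move -11/4 to the remainder.
  remainder 2/9x - 11/4y - 11/4 ≠ 0; add g_3 = 2/9x - 11/4y - 11/4 to the basis.

The other S-polynomials (S(f_1,g_3), S(f_2,g_3)) all reduce to 0 modulo the current basis, so we have a Gröbner basis.
Inter-reduce: drop elements whose leading term is divisible by another's, tail-reduce, and make monic.
Reduced Gröbner basis: {y^2 + 77/8y + 69/8, x - 99/8y - 99/8}.

Buchberger on the second generating set:
h_1 = -83y^2 - 69x + 55y + 138, LT = y^2.
h_2 = 69y^2 + 59x - 66y - 135, LT = y^2.

S(h_1,h_2): lcm = y^2. S = -136/5727x + 561/1909y + 561/1909.
  leading term x: no divisor's leading term divides it; move -136/5727x to the remainder.
  leading term y: no divisor's leading term divides it; move 561/1909y to the remainder.
  leading term 1: no divisor's leading term divides it; move 561/1909 to the remainder.
  remainder -136/5727x + 561/1909y + 561/1909 ≠ 0; add k_3 = -136/5727x + 561/1909y + 561/1909 to the basis.

The other S-polynomials (S(h_1,k_3), S(h_2,k_3)) all reduce to 0 modulo the current basis, so we have a Gröbner basis.
Inter-reduce: drop elements whose leading term is divisible by another's, tail-reduce, and make monic.
Reduced Gröbner basis: {y^2 + 77/8y + 69/8, x - 99/8y - 99/8}.

The two bases agree; hence the ideals are identical.
The same test decides containment: I ⊆ J iff every generator of I reduces to 0 modulo a Gröbner basis of J.

Yes, the ideals are equal.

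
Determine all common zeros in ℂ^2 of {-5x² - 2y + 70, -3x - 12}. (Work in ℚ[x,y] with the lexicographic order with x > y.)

Compute a lex Gröbner basis by Buchberger's algorithm.
f_1 = -5x² - 2y + 70, LT = x².
f_2 = -3x - 12, LT = x.

S(f_1,f_2): lcm = x². S = -4x + ⅖y - 14.
  leading term x: subtract (4/3)·f_2 from -4x + ⅖y - 14 → ⅖y + 2
  leading term y: no divisor's leading term divides it; move ⅖y to the remainder.
  leading term 1: no divisor's leading term divides it; move 2 to the remainder.
  remainder ⅖y + 2 ≠ 0; add h_3 = ⅖y + 2 to the basis.

The other S-polynomials (S(f_1,h_3), S(f_2,h_3)) all reduce to 0 modulo the current basis, so we have a Gröbner basis.
Inter-reduce: drop elements whose leading term is divisible by another's, tail-reduce, and make monic.
Reduced Gröbner basis: {x + 4, y + 5}.

From the last basis element, y + 5 = 0, so y takes values in {-5}. Each choice, substituted upward through the basis, yields the corresponding point(s) of the solution set.
  y = -5: the earlier basis element becomes x + 4 = 0, giving x = -4 — point (-4, -5).
Each listed point satisfies every original equation (direct substitution).

{(-4, -5)}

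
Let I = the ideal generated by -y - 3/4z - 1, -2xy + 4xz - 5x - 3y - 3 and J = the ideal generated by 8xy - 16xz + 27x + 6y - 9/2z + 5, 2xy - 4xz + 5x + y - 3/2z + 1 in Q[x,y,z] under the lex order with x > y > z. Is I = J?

No, the ideals differ.

Since reduced Gröbner bases are canonical representatives of ideals under a given ordering, it suffices to compute and compare them.
Buchberger on the first generating set:
f_1 = -y - 3/4z - 1, LT = y.
f_2 = -2xy + 4xz - 5x - 3y - 3, LT = xy.

S(f_1,f_2): lcm = xy. S = 11/4xz - 3/2x - 3/2y - 3/2.
  leading term xz: no divisor's leading term divides it; move 11/4xz to the remainder.
  leading term x: no divisor's leading term divides it; move -3/2x to the remainder.
  leading term y: subtract (3/2)·f_1 from -3/2y - 3/2 → 9/8z
  leading term z: no divisor's leading term divides it; move 9/8z to the remainder.
  remainder 11/4xz - 3/2x + 9/8z ≠ 0; add g_3 = 11/4xz - 3/2x + 9/8z to the basis.

The other S-polynomials (S(f_1,g_3), S(f_2,g_3)) all reduce to 0 modulo the current basis, so we have a Gröbner basis.
Inter-reduce: drop elements whose leading term is divisible by another's, tail-reduce, and make monic.
Reduced Gröbner basis: {xz - 6/11x + 9/22z, y + 3/4z + 1}.

Buchberger on the second generating set:
h_1 = 8xy - 16xz + 27x + 6y - 9/2z + 5, LT = xy.
h_2 = 2xy - 4xz + 5x + y - 3/2z + 1, LT = xy.

S(h_1,h_2): lcm = xy. S = 7/8x + 1/4y + 3/16z + 1/8.
  leading term x: no divisor's leading term divides it; move 7/8x to the remainder.
  leading term y: no divisor's leading term divides it; move 1/4y to the remainder.
  leading term z: no divisor's leading term divides it; move 3/16z to the remainder.
  leading term 1: no divisor's leading term divides it; move 1/8 to the remainder.
  remainder 7/8x + 1/4y + 3/16z + 1/8 ≠ 0; add k_3 = 7/8x + 1/4y + 3/16z + 1/8 to the basis.

S(h_1,k_3): lcm = xy. S = -2xz + 27/8x - 2/7y^2 - 3/14yz + 17/28y - 9/16z + 5/8.
  leading term xz: subtract (-16/7z)·k_3 from -2xz + 27/8x - 2/7y^2 - 3/14yz + 17/28y - 9/16z + 5/8 → 27/8x - 2/7y^2 + 5/14yz + 17/28y + 3/7z^2 - 31/112z + 5/8
  leading term x: subtract (27/7)·k_3 from 27/8x - 2/7y^2 + 5/14yz + 17/28y + 3/7z^2 - 31/112z + 5/8 → -2/7y^2 + 5/14yz - 5/14y + 3/7z^2 - z + 1/7
  leading term y^2: no divisor's leading term divides it; move -2/7y^2 to the remainder.
  leading term yz: no divisor's leading term divides it; move 5/14yz to the remainder.
  leading term y: no divisor's leading term divides it; move -5/14y to the remainder.
  leading term z^2: no divisor's leading term divides it; move 3/7z^2 to the remainder.
  leading term z: no divisor's leading term divides it; move -z to the remainder.
  leading term 1: no divisor's leading term divides it; move 1/7 to the remainder.
  remainder -2/7y^2 + 5/14yz - 5/14y + 3/7z^2 - z + 1/7 ≠ 0; add k_4 = -2/7y^2 + 5/14yz - 5/14y + 3/7z^2 - z + 1/7 to the basis.

The other S-polynomials (S(h_2,k_3), S(h_1,k_4), S(h_2,k_4), S(k_3,k_4)) all reduce to 0 modulo the current basis, so we have a Gröbner basis.
Inter-reduce: drop elements whose leading term is divisible by another's, tail-reduce, and make monic.
Reduced Gröbner basis: {x + 2/7y + 3/14z + 1/7, y^2 - 5/4yz + 5/4y - 3/2z^2 + 7/2z - 1/2}.

The bases are distinct; the ideals are different.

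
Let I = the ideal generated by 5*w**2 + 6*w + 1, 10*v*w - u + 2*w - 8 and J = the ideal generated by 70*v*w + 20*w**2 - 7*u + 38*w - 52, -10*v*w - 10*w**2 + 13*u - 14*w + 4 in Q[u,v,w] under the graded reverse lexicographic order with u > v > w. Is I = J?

No, the ideals differ.

Equality of ideals is decidable: compute both reduced Gröbner bases (unique for the ordering) and check whether they agree.
Buchberger on the first generating set:
f_1 = 5*w**2 + 6*w + 1, LT = w**2.
f_2 = 10*v*w - u + 2*w - 8, LT = v*w.

S(f_1,f_2): lcm = v*w**2. S = 1/10*u*w + 6/5*v*w - 1/5*w**2 + 1/5*v + 4/5*w.
  reduce S modulo (f_1, f_2):
  remainder 1/10*u*w + 3/25*u + 1/5*v + 4/5*w + 1 ≠ 0; add g_3 = 1/10*u*w + 3/25*u + 1/5*v + 4/5*w + 1 to the basis.

S(f_2,g_3): lcm = u*v*w. S = -1/10*u**2 - 6/5*u*v - 2*v**2 + 1/5*u*w - 8*v*w - 4/5*u - 10*v.
  reduce S modulo (f_1, f_2, g_3):
  remainder -1/10*u**2 - 6/5*u*v - 2*v**2 - 46/25*u - 52/5*v - 42/5 ≠ 0; add g_4 = -1/10*u**2 - 6/5*u*v - 2*v**2 - 46/25*u - 52/5*v - 42/5 to the basis.

The other S-polynomials (S(f_1,g_3), S(f_1,g_4), S(f_2,g_4), S(g_3,g_4)) all reduce to 0 modulo the current basis, so we have a Gröbner basis.
Inter-reduce: drop elements whose leading term is divisible by another's, tail-reduce, and make monic.
Reduced Gröbner basis: {u**2 + 12*u*v + 20*v**2 + 92/5*u + 104*v + 84, u*w + 6/5*u + 2*v + 8*w + 10, v*w - 1/10*u + 1/5*w - 4/5, w**2 + 6/5*w + 1/5}.

Buchberger on the second generating set:
h_1 = 70*v*w + 20*w**2 - 7*u + 38*w - 52, LT = v*w.
h_2 = -10*v*w - 10*w**2 + 13*u - 14*w + 4, LT = v*w.

S(h_1,h_2): lcm = v*w. S = -5/7*w**2 + 6/5*u - 6/7*w - 12/35.
  reduce S modulo (h_1, h_2):
  remainder -5/7*w**2 + 6/5*u - 6/7*w - 12/35 ≠ 0; add k_3 = -5/7*w**2 + 6/5*u - 6/7*w - 12/35 to the basis.

S(h_1,k_3): lcm = v*w**2. S = 2/7*w**3 + 42/25*u*v - 1/10*u*w - 6/5*v*w + 19/35*w**2 - 12/25*v - 26/35*w.
  reduce S modulo (h_1, h_2, k_3):
  remainder 42/25*u*v + 19/50*u*w + 99/125*u - 12/25*v - 22/25*w - 144/125 ≠ 0; add k_4 = 42/25*u*v + 19/50*u*w + 99/125*u - 12/25*v - 22/25*w - 144/125 to the basis.

The other S-polynomials (S(h_2,k_3), S(h_1,k_4), S(h_2,k_4), S(k_3,k_4)) all reduce to 0 modulo the current basis, so we have a Gröbner basis.
Inter-reduce: drop elements whose leading term is divisible by another's, tail-reduce, and make monic.
Reduced Gröbner basis: {u*v + 19/84*u*w + 33/70*u - 2/7*v - 11/21*w - 24/35, v*w + 19/50*u + 1/5*w - 22/25, w**2 - 42/25*u + 6/5*w + 12/25}.

These differ, so the ideals are not equal.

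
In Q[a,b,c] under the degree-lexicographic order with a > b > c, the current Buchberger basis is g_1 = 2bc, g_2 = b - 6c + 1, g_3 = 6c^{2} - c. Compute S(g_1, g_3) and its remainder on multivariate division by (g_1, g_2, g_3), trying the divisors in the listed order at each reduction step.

S(g_1, g_3) = \tfrac{1}{6}bc; remainder on division = 0.

lcm(LM(g_1), LM(g_3)) = bc^{2}.
S = (lcm/LT(g_1))·g_1 − (lcm/LT(g_3))·g_3 = \tfrac{1}{6}bc.
Reduce S modulo (g_1, g_2, g_3) in that order:
  leading term bc: subtract (\tfrac{1}{12})·g_1 from \tfrac{1}{6}bc → 0
The remainder is 0, so this S-polynomial contributes no new basis element.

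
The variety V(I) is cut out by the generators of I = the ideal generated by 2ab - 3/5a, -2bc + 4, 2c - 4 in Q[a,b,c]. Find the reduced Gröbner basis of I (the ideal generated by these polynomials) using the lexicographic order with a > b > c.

G = {a, b - 1, c - 2}

Buchberger's algorithm terminates because the ascending chain of leading-term ideals stabilizes.

f_1 = 2ab - 3/5a, LT = ab.
f_2 = -2bc + 4, LT = bc.
f_3 = 2c - 4, LT = c.

S(f_1,f_2): lcm = abc. S = -3/10ac + 2a.
  leading term ac: subtract (-3/20a)·f_3 from -3/10ac + 2a → 7/5a
  leading term a: no divisor's leading term divides it; move 7/5a to the remainder.
  remainder 7/5a ≠ 0; add g_4 = 7/5a to the basis.

S(f_2,f_3): lcm = bc. S = 2b - 2.
  leading term b: no divisor's leading term divides it; move 2b to the remainder.
  leading term 1: no divisor's leading term divides it; move -2 to the remainder.
  remainder 2b - 2 ≠ 0; add g_5 = 2b - 2 to the basis.

The other S-polynomials (S(f_1,f_3), S(f_1,g_4), S(f_2,g_4), S(f_3,g_4), S(f_1,g_5), S(f_2,g_5), S(f_3,g_5), S(g_4,g_5)) all reduce to 0 modulo the current basis, so we have a Gröbner basis.
Inter-reduce: drop elements whose leading term is divisible by another's, tail-reduce, and make monic.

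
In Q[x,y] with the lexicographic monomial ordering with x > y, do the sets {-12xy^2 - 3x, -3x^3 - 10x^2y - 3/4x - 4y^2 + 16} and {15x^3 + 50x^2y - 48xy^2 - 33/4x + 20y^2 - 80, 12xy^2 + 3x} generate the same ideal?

Yes, the ideals are equal.

Two ideals are equal iff their reduced Gröbner bases coincide (the reduced basis is unique for a fixed ordering).
Buchberger on the first generating set:
f_1 = -12xy^2 - 3x, LT = xy^2.
f_2 = -3x^3 - 10x^2y - 3/4x - 4y^2 + 16, LT = x^3.

S(f_1,f_2): lcm = x^3y^2. S = 1/4x^3 - 10/3x^2y^3 - 1/4xy^2 - 4/3y^4 + 16/3y^2.
  leading term x^3: subtract (-1/12)·f_2 from 1/4x^3 - 10/3x^2y^3 - 1/4xy^2 - 4/3y^4 + 16/3y^2 → -10/3x^2y^3 - 5/6x^2y - 1/4xy^2 - 1/16x - 4/3y^4 + 5y^2 + 4/3
  leading term x^2y^3: subtract (5/18xy)·f_1 from -10/3x^2y^3 - 5/6x^2y - 1/4xy^2 - 1/16x - 4/3y^4 + 5y^2 + 4/3 → -1/4xy^2 - 1/16x - 4/3y^4 + 5y^2 + 4/3
  leading term xy^2: subtract (1/48)·f_1 from -1/4xy^2 - 1/16x - 4/3y^4 + 5y^2 + 4/3 → -4/3y^4 + 5y^2 + 4/3
  leading term y^4: no divisor's leading term divides it; move -4/3y^4 to the remainder.
  leading term y^2: no divisor's leading term divides it; move 5y^2 to the remainder.
  leading term 1: no divisor's leading term divides it; move 4/3 to the remainder.
  remainder -4/3y^4 + 5y^2 + 4/3 ≠ 0; add g_3 = -4/3y^4 + 5y^2 + 4/3 to the basis.

The other S-polynomials (S(f_1,g_3), S(f_2,g_3)) all reduce to 0 modulo the current basis, so we have a Gröbner basis.
Inter-reduce: drop elements whose leading term is divisible by another's, tail-reduce, and make monic.
Reduced Gröbner basis: {x^3 + 10/3x^2y + 1/4x + 4/3y^2 - 16/3, xy^2 + 1/4x, y^4 - 15/4y^2 - 1}.

Buchberger on the second generating set:
h_1 = 15x^3 + 50x^2y - 48xy^2 - 33/4x + 20y^2 - 80, LT = x^3.
h_2 = 12xy^2 + 3x, LT = xy^2.

S(h_1,h_2): lcm = x^3y^2. S = -1/4x^3 + 10/3x^2y^3 - 16/5xy^4 - 11/20xy^2 + 4/3y^4 - 16/3y^2.
  leading term x^3: subtract (-1/60)·h_1 from -1/4x^3 + 10/3x^2y^3 - 16/5xy^4 - 11/20xy^2 + 4/3y^4 - 16/3y^2 → 10/3x^2y^3 + 5/6x^2y - 16/5xy^4 - 27/20xy^2 - 11/80x + 4/3y^4 - 5y^2 - 4/3
  leading term x^2y^3: subtract (5/18xy)·h_2 from 10/3x^2y^3 + 5/6x^2y - 16/5xy^4 - 27/20xy^2 - 11/80x + 4/3y^4 - 5y^2 - 4/3 → -16/5xy^4 - 27/20xy^2 - 11/80x + 4/3y^4 - 5y^2 - 4/3
  leading term xy^4: subtract (-4/15y^2)·h_2 from -16/5xy^4 - 27/20xy^2 - 11/80x + 4/3y^4 - 5y^2 - 4/3 → -11/20xy^2 - 11/80x + 4/3y^4 - 5y^2 - 4/3
  leading term xy^2: subtract (-11/240)·h_2 from -11/20xy^2 - 11/80x + 4/3y^4 - 5y^2 - 4/3 → 4/3y^4 - 5y^2 - 4/3
  leading term y^4: no divisor's leading term divides it; move 4/3y^4 to the remainder.
  leading term y^2: no divisor's leading term divides it; move -5y^2 to the remainder.
  leading term 1: no divisor's leading term divides it; move -4/3 to the remainder.
  remainder 4/3y^4 - 5y^2 - 4/3 ≠ 0; add k_3 = 4/3y^4 - 5y^2 - 4/3 to the basis.

The other S-polynomials (S(h_1,k_3), S(h_2,k_3)) all reduce to 0 modulo the current basis, so we have a Gröbner basis.
Inter-reduce: drop elements whose leading term is divisible by another's, tail-reduce, and make monic.
Reduced Gröbner basis: {x^3 + 10/3x^2y + 1/4x + 4/3y^2 - 16/3, xy^2 + 1/4x, y^4 - 15/4y^2 - 1}.

The two bases agree; hence the ideals are identical.
The same test decides containment: I ⊆ J iff every generator of I reduces to 0 modulo a Gröbner basis of J.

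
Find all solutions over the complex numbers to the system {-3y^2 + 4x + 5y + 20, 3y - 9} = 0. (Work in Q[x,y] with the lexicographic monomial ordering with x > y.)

{(-2, 3)}

Compute a lex Gröbner basis by Buchberger's algorithm.
f_1 = 4x - 3y^2 + 5y + 20, LT = x.
f_2 = 3y - 9, LT = y.

The S-polynomials (S(f_1,f_2)) all reduce to 0 modulo the current basis, so we have a Gröbner basis.
Inter-reduce: drop elements whose leading term is divisible by another's, tail-reduce, and make monic.
Reduced Gröbner basis: {x + 2, y - 3}.

Elimination: the polynomial y - 3 lies in the elimination ideal for y, so y ∈ {3}. For each such y, the remaining basis elements (now univariate) give the rest of the solution.
  y = 3: the earlier basis element becomes x + 2 = 0, giving x = -2 — point (-2, 3).
Each listed point satisfies every original equation (direct substitution).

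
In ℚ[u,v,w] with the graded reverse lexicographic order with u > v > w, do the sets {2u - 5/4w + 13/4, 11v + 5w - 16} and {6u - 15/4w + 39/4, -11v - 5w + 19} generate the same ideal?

No, the ideals differ.

For a fixed monomial order, each ideal has a unique reduced Gröbner basis; comparing bases decides equality.
Buchberger on the first generating set:
f_1 = 2u - 5/4w + 13/4, LT = u.
f_2 = 11v + 5w - 16, LT = v.

The S-polynomials (S(f_1,f_2)) all reduce to 0 modulo the current basis, so we have a Gröbner basis.
Inter-reduce: drop elements whose leading term is divisible by another's, tail-reduce, and make monic.
Reduced Gröbner basis: {u - ⅝w + 13/8, v + 5/11w - 16/11}.

Buchberger on the second generating set:
h_1 = 6u - 15/4w + 39/4, LT = u.
h_2 = -11v - 5w + 19, LT = v.

The S-polynomials (S(h_1,h_2)) all reduce to 0 modulo the current basis, so we have a Gröbner basis.
Inter-reduce: drop elements whose leading term is divisible by another's, tail-reduce, and make monic.
Reduced Gröbner basis: {u - ⅝w + 13/8, v + 5/11w - 19/11}.

These differ, so the ideals are not equal.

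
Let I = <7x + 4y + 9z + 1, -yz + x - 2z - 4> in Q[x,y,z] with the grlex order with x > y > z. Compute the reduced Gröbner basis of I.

G = {yz + 4/7y + 23/7z + 29/7, x + 4/7y + 9/7z + 1/7}

f_1 = 7x + 4y + 9z + 1, LT = x.
f_2 = -yz + x - 2z - 4, LT = yz.

The S-polynomials (S(f_1,f_2)) all reduce to 0 modulo the current basis, so we have a Gröbner basis.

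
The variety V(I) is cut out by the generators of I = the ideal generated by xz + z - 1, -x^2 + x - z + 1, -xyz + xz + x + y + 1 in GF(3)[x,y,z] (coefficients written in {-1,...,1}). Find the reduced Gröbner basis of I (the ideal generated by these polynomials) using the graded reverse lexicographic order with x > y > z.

f_1 = xz + z - 1, LT = xz.
f_2 = -x^2 + x - z + 1, LT = x^2.
f_3 = -xyz + xz + x + y + 1, LT = xyz.

S(f_1,f_2): lcm = x^2z. S = -xz - z^2 - x + z.
  leading term xz: subtract (-1)·f_1 from -xz - z^2 - x + z → -z^2 - x - z - 1
  leading term z^2: no divisor's leading term divides it; move -z^2 to the remainder.
  leading term x: no divisor's leading term divides it; move -x to the remainder.
  leading term z: no divisor's leading term divides it; move -z to the remainder.
  leading term 1: no divisor's leading term divides it; move -1 to the remainder.
  remainder -z^2 - x - z - 1 ≠ 0; add g_4 = -z^2 - x - z - 1 to the basis.

S(f_1,f_3): lcm = xyz. S = xz + yz + x + 1.
  leading term xz: subtract (1)·f_1 from xz + yz + x + 1 → yz + x - z - 1
  leading term yz: no divisor's leading term divides it; move yz to the remainder.
  leading term x: no divisor's leading term divides it; move x to the remainder.
  leading term z: no divisor's leading term divides it; move -z to the remainder.
  leading term 1: no divisor's leading term divides it; move -1 to the remainder.
  remainder yz + x - z - 1 ≠ 0; add g_5 = yz + x - z - 1 to the basis.

S(f_2,f_3): lcm = x^2yz. S = x^2z - xyz + yz^2 + x^2 + xy - yz + x.
  leading term x^2z: subtract (x)·f_1 from x^2z - xyz + yz^2 + x^2 + xy - yz + x → -xyz + yz^2 + x^2 + xy - xz - yz - x
  leading term xyz: subtract (-y)·f_1 from -xyz + yz^2 + x^2 + xy - xz - yz - x → yz^2 + x^2 + xy - xz - x - y
  leading term yz^2: subtract (-y)·g_4 from yz^2 + x^2 + xy - xz - x - y → x^2 - xz - yz - x + y
  leading term x^2: subtract (-1)·f_2 from x^2 - xz - yz - x + y → -xz - yz + y - z + 1
  leading term xz: subtract (-1)·f_1 from -xz - yz + y - z + 1 → -yz + y
  leading term yz: subtract (-1)·g_5 from -yz + y → x + y - z - 1
  leading term x: no divisor's leading term divides it; move x to the remainder.
  leading term y: no divisor's leading term divides it; move y to the remainder.
  leading term z: no divisor's leading term divides it; move -z to the remainder.
  leading term 1: no divisor's leading term divides it; move -1 to the remainder.
  remainder x + y - z - 1 ≠ 0; add g_6 = x + y - z - 1 to the basis.

S(f_1,g_4): lcm = xz^2. S = -x^2 - xz + z^2 - x - z.
  leading term x^2: subtract (1)·f_2 from -x^2 - xz + z^2 - x - z → -xz + z^2 + x - 1
  leading term xz: subtract (-1)·f_1 from -xz + z^2 + x - 1 → z^2 + x + z + 1
  leading term z^2: subtract (-1)·g_4 from z^2 + x + z + 1 → 0
  remainder 0.

S(f_2,g_4): leading monomials are coprime, so the S-polynomial reduces to 0 (Buchberger's first criterion).
S(f_3,g_4): lcm = xyz^2. S = -x^2y - xyz - xz^2 - xy - xz - yz - z.
  leading term x^2y: subtract (y)·f_2 from -x^2y - xyz - xz^2 - xy - xz - yz - z → -xyz - xz^2 + xy - xz - y - z
  leading term xyz: subtract (-y)·f_1 from -xyz - xz^2 + xy - xz - y - z → -xz^2 + xy - xz + yz + y - z
  leading term xz^2: subtract (-z)·f_1 from -xz^2 + xy - xz + yz + y - z → xy - xz + yz + z^2 + y + z
  leading term xy: subtract (y)·g_6 from xy - xz + yz + z^2 + y + z → -y^2 - xz - yz + z^2 - y + z
  leading term y^2: no divisor's leading term divides it; move -y^2 to the remainder.
  leading term xz: subtract (-1)·f_1 from -xz - yz + z^2 - y + z → -yz + z^2 - y - z - 1
  leading term yz: subtract (-1)·g_5 from -yz + z^2 - y - z - 1 → z^2 + x - y + z + 1
  leading term z^2: subtract (-1)·g_4 from z^2 + x - y + z + 1 → -y
  leading term y: no divisor's leading term divides it; move -y to the remainder.
  remainder -y^2 - y ≠ 0; add g_7 = -y^2 - y to the basis.

S(f_1,g_5): lcm = xyz. S = -x^2 + xz + yz + x - y.
  leading term x^2: subtract (1)·f_2 from -x^2 + xz + yz + x - y → xz + yz - y + z - 1
  leading term xz: subtract (1)·f_1 from xz + yz - y + z - 1 → yz - y
  leading term yz: subtract (1)·g_5 from yz - y → -x - y + z + 1
  leading term x: subtract (-1)·g_6 from -x - y + z + 1 → 0
  remainder 0.

S(f_2,g_5): leading monomials are coprime, so the S-polynomial reduces to 0 (Buchberger's first criterion).
S(f_3,g_5): lcm = xyz. S = -x^2 - y - 1.
  leading term x^2: subtract (1)·f_2 from -x^2 - y - 1 → -x - y + z + 1
  leading term x: subtract (-1)·g_6 from -x - y + z + 1 → 0
  remainder 0.

S(g_4,g_5): lcm = yz^2. S = xy - xz + yz + z^2 + y + z.
  leading term xy: subtract (y)·g_6 from xy - xz + yz + z^2 + y + z → -y^2 - xz - yz + z^2 - y + z
  leading term y^2: subtract (1)·g_7 from -y^2 - xz - yz + z^2 - y + z → -xz - yz + z^2 + z
  leading term xz: subtract (-1)·f_1 from -xz - yz + z^2 + z → -yz + z^2 - z - 1
  leading term yz: subtract (-1)·g_5 from -yz + z^2 - z - 1 → z^2 + x + z + 1
  leading term z^2: subtract (-1)·g_4 from z^2 + x + z + 1 → 0
  remainder 0.

S(f_1,g_6): lcm = xz. S = -yz + z^2 - z - 1.
  leading term yz: subtract (-1)·g_5 from -yz + z^2 - z - 1 → z^2 + x + z + 1
  leading term z^2: subtract (-1)·g_4 from z^2 + x + z + 1 → 0
  remainder 0.

S(f_2,g_6): lcm = x^2. S = -xy + xz + z - 1.
  leading term xy: subtract (-y)·g_6 from -xy + xz + z - 1 → y^2 + xz - yz - y + z - 1
  leading term y^2: subtract (-1)·g_7 from y^2 + xz - yz - y + z - 1 → xz - yz + y + z - 1
  leading term xz: subtract (1)·f_1 from xz - yz + y + z - 1 → -yz + y
  leading term yz: subtract (-1)·g_5 from -yz + y → x + y - z - 1
  leading term x: subtract (1)·g_6 from x + y - z - 1 → 0
  remainder 0.

S(f_3,g_6): lcm = xyz. S = -y^2z + yz^2 - xz + yz - x - y - 1.
  leading term y^2z: subtract (-y)·g_5 from -y^2z + yz^2 - xz + yz - x - y - 1 → yz^2 + xy - xz - x + y - 1
  leading term yz^2: subtract (-y)·g_4 from yz^2 + xy - xz - x + y - 1 → -xz - yz - x - 1
  leading term xz: subtract (-1)·f_1 from -xz - yz - x - 1 → -yz - x + z + 1
  leading term yz: subtract (-1)·g_5 from -yz - x + z + 1 → 0
  remainder 0.

S(g_4,g_6): leading monomials are coprime, so the S-polynomial reduces to 0 (Buchberger's first criterion).
S(g_5,g_6): leading monomials are coprime, so the S-polynomial reduces to 0 (Buchberger's first criterion).
S(f_1,g_7): leading monomials are coprime, so the S-polynomial reduces to 0 (Buchberger's first criterion).
S(f_2,g_7): leading monomials are coprime, so the S-polynomial reduces to 0 (Buchberger's first criterion).
S(f_3,g_7): lcm = xy^2z. S = xyz - xy - y^2 - y.
  leading term xyz: subtract (y)·f_1 from xyz - xy - y^2 - y → -xy - y^2 - yz
  leading term xy: subtract (-y)·g_6 from -xy - y^2 - yz → yz - y
  leading term yz: subtract (1)·g_5 from yz - y → -x - y + z + 1
  leading term x: subtract (-1)·g_6 from -x - y + z + 1 → 0
  remainder 0.

S(g_4,g_7): leading monomials are coprime, so the S-polynomial reduces to 0 (Buchberger's first criterion).
S(g_5,g_7): lcm = y^2z. S = xy + yz - y.
  leading term xy: subtract (y)·g_6 from xy + yz - y → -y^2 - yz
  leading term y^2: subtract (1)·g_7 from -y^2 - yz → -yz + y
  leading term yz: subtract (-1)·g_5 from -yz + y → x + y - z - 1
  leading term x: subtract (1)·g_6 from x + y - z - 1 → 0
  remainder 0.

S(g_6,g_7): leading monomials are coprime, so the S-polynomial reduces to 0 (Buchberger's first criterion).
Every S-polynomial of the final basis reduces to 0, so we have a Gröbner basis.
Inter-reduce: drop elements whose leading term is divisible by another's, tail-reduce, and make monic.

G = {y^2 + y, yz - y, z^2 - y - z - 1, x + y - z - 1}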